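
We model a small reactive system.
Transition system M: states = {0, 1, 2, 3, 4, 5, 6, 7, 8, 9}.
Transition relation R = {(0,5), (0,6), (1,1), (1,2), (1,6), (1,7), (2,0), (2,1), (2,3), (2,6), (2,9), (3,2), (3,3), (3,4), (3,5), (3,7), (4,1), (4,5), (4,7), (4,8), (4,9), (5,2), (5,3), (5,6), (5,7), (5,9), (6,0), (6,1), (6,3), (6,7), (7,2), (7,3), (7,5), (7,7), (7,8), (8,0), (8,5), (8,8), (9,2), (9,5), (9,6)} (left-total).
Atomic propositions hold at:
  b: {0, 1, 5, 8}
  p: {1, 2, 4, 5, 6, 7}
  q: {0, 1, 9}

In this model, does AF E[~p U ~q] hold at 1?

Sat(~p) = {0, 3, 8, 9}
Sat(~q) = {2, 3, 4, 5, 6, 7, 8}
E[~p U ~q]: least fixpoint, start Z0 = Sat(~q) = {2, 3, 4, 5, 6, 7, 8}, add states in Sat(~p) with some successor in Z. Z1 = {0, 2, 3, 4, 5, 6, 7, 8, 9}; fixed.
Sat(E[~p U ~q]) = {0, 2, 3, 4, 5, 6, 7, 8, 9}
AF E[~p U ~q]: least fixpoint, start Z0 = {0, 2, 3, 4, 5, 6, 7, 8, 9}, add states with every successor in Z. Already a fixed point.
Sat(AF E[~p U ~q]) = {0, 2, 3, 4, 5, 6, 7, 8, 9}
1 ∉ Sat(AF E[~p U ~q]) = {0, 2, 3, 4, 5, 6, 7, 8, 9}, so the formula does not hold at 1.

No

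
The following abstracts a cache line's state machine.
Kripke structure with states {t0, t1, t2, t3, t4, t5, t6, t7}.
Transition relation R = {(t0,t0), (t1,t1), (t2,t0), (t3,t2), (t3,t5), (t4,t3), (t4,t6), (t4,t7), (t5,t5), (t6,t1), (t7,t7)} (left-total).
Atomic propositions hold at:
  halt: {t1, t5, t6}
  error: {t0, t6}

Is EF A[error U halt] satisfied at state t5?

Yes

A[error U halt]: least fixpoint, start Z0 = Sat(halt) = {t1, t5, t6}, add states in Sat(error) with every successor in Z. Already a fixed point.
Sat(A[error U halt]) = {t1, t5, t6}
EF A[error U halt]: least fixpoint, start Z0 = {t1, t5, t6}, add states with some successor in Z. Z1 = {t1, t3, t4, t5, t6}; fixed.
Sat(EF A[error U halt]) = {t1, t3, t4, t5, t6}
t5 ∈ Sat(EF A[error U halt]) = {t1, t3, t4, t5, t6}, so the formula holds at t5.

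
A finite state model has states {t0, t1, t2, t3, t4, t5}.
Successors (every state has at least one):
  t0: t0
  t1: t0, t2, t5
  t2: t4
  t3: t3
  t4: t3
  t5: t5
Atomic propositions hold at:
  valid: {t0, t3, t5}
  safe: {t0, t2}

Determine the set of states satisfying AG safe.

{t0}

AG safe: greatest fixpoint, start Z0 = {t0, t2}, keep only states in Sat with every successor in Z. Z1 = {t0}; fixed.
Sat(AG safe) = {t0}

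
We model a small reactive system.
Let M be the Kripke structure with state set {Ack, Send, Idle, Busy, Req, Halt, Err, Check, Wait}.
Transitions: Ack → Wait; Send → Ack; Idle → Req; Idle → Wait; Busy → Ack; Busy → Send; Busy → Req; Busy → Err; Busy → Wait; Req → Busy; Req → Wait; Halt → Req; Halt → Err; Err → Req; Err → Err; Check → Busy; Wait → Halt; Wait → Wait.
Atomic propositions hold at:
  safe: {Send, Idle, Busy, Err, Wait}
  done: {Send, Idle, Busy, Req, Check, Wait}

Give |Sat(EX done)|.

Sat(EX done) = {s : some successor in {Send, Idle, Busy, Req, Check, Wait}} = {Ack, Idle, Busy, Req, Halt, Err, Check, Wait}
|Sat(EX done)| = |{Ack, Idle, Busy, Req, Halt, Err, Check, Wait}| = 8.

8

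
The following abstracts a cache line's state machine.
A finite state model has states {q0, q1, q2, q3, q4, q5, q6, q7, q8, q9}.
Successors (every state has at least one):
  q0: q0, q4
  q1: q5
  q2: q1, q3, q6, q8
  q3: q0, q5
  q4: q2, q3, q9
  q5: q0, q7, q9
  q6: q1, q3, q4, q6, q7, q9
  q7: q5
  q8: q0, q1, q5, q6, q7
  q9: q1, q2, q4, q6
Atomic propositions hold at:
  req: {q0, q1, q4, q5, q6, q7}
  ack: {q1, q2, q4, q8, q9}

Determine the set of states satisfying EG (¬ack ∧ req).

{q0, q5, q6, q7}

Sat(¬ack) = {q0, q3, q5, q6, q7}
Sat(¬ack ∧ req) = {q0, q5, q6, q7}
EG (¬ack ∧ req): greatest fixpoint, start Z0 = {q0, q5, q6, q7}, keep only states in Sat with some successor in Z. Already a fixed point.
Sat(EG (¬ack ∧ req)) = {q0, q5, q6, q7}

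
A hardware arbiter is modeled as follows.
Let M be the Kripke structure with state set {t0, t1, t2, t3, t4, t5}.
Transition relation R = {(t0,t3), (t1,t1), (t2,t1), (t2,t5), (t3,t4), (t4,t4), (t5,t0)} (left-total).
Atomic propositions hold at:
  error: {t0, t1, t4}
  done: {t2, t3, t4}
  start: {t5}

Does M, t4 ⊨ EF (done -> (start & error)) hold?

Sat(start & error) = ∅
Sat(done -> (start & error)) = {t0, t1, t5}
EF (done -> (start & error)): least fixpoint, start Z0 = {t0, t1, t5}, add states with some successor in Z. Z1 = {t0, t1, t2, t5}; fixed.
Sat(EF (done -> (start & error))) = {t0, t1, t2, t5}
t4 ∉ Sat(EF (done -> (start & error))) = {t0, t1, t2, t5}, so the formula does not hold at t4.

No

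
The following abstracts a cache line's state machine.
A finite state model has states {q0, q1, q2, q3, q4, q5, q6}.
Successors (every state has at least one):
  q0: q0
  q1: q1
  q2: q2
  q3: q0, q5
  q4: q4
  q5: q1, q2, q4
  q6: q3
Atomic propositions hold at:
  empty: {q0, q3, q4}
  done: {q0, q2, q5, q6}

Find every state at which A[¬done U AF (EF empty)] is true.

Sat(¬done) = {q1, q3, q4}
EF empty: least fixpoint, start Z0 = {q0, q3, q4}, add states with some successor in Z. Z1 = {q0, q3, q4, q5, q6}; fixed.
Sat(EF empty) = {q0, q3, q4, q5, q6}
AF (EF empty): least fixpoint, start Z0 = {q0, q3, q4, q5, q6}, add states with every successor in Z. Already a fixed point.
Sat(AF (EF empty)) = {q0, q3, q4, q5, q6}
A[¬done U AF (EF empty)]: least fixpoint, start Z0 = Sat(AF (EF empty)) = {q0, q3, q4, q5, q6}, add states in Sat(¬done) with every successor in Z. Already a fixed point.
Sat(A[¬done U AF (EF empty)]) = {q0, q3, q4, q5, q6}

{q0, q3, q4, q5, q6}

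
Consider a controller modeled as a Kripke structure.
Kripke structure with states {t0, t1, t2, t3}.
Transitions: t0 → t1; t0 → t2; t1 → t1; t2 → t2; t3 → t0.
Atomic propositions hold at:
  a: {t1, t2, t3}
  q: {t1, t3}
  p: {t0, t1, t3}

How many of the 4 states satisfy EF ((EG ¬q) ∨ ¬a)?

Sat(¬q) = {t0, t2}
EG ¬q: greatest fixpoint, start Z0 = {t0, t2}, keep only states in Sat with some successor in Z. Already a fixed point.
Sat(EG ¬q) = {t0, t2}
Sat(¬a) = {t0}
Sat((EG ¬q) ∨ ¬a) = {t0, t2}
EF ((EG ¬q) ∨ ¬a): least fixpoint, start Z0 = {t0, t2}, add states with some successor in Z. Z1 = {t0, t2, t3}; fixed.
Sat(EF ((EG ¬q) ∨ ¬a)) = {t0, t2, t3}
|Sat(EF ((EG ¬q) ∨ ¬a))| = |{t0, t2, t3}| = 3.

3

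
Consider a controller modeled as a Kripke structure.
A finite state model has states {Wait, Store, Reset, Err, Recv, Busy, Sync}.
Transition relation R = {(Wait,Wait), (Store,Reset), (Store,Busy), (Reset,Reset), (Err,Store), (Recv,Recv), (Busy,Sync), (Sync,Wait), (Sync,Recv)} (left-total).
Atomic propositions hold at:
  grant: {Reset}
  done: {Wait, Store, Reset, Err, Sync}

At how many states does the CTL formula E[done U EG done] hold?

5

EG done: greatest fixpoint, start Z0 = {Wait, Store, Reset, Err, Sync}, keep only states in Sat with some successor in Z. Already a fixed point.
Sat(EG done) = {Wait, Store, Reset, Err, Sync}
E[done U EG done]: least fixpoint, start Z0 = Sat(EG done) = {Wait, Store, Reset, Err, Sync}, add states in Sat(done) with some successor in Z. Already a fixed point.
Sat(E[done U EG done]) = {Wait, Store, Reset, Err, Sync}
|Sat(E[done U EG done])| = |{Wait, Store, Reset, Err, Sync}| = 5.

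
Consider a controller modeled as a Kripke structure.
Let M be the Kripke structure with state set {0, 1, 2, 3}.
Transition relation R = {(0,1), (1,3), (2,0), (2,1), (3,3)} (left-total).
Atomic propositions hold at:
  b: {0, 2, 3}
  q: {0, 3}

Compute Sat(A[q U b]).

{0, 2, 3}

A[q U b]: least fixpoint, start Z0 = Sat(b) = {0, 2, 3}, add states in Sat(q) with every successor in Z. Already a fixed point.
Sat(A[q U b]) = {0, 2, 3}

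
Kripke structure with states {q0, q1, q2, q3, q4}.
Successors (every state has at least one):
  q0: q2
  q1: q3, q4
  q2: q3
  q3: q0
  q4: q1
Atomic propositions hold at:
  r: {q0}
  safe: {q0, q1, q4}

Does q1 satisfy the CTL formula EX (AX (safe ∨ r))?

Sat(safe ∨ r) = {q0, q1, q4}
Sat(AX (safe ∨ r)) = {s : every successor in {q0, q1, q4}} = {q3, q4}
Sat(EX (AX (safe ∨ r))) = {s : some successor in {q3, q4}} = {q1, q2}
q1 ∈ Sat(EX (AX (safe ∨ r))) = {q1, q2}, so the formula holds at q1.

Yes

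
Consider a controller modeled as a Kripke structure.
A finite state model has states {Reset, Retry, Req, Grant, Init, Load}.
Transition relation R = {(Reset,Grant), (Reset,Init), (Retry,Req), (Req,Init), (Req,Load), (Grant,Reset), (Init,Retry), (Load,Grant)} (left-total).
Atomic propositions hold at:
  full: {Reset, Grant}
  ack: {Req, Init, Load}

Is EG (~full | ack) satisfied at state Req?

Sat(~full) = {Retry, Req, Init, Load}
Sat(~full | ack) = {Retry, Req, Init, Load}
EG (~full | ack): greatest fixpoint, start Z0 = {Retry, Req, Init, Load}, keep only states in Sat with some successor in Z. Z1 = {Retry, Req, Init}; fixed.
Sat(EG (~full | ack)) = {Retry, Req, Init}
Req ∈ Sat(EG (~full | ack)) = {Retry, Req, Init}, so the formula holds at Req.

Yes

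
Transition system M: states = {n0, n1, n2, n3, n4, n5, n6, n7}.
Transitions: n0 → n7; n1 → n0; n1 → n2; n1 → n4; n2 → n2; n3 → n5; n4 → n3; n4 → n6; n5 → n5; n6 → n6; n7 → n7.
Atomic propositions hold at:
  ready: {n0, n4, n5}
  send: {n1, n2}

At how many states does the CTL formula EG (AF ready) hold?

3

AF ready: least fixpoint, start Z0 = {n0, n4, n5}, add states with every successor in Z. Z1 = {n0, n3, n4, n5}; fixed.
Sat(AF ready) = {n0, n3, n4, n5}
EG (AF ready): greatest fixpoint, start Z0 = {n0, n3, n4, n5}, keep only states in Sat with some successor in Z. Z1 = {n3, n4, n5}; fixed.
Sat(EG (AF ready)) = {n3, n4, n5}
|Sat(EG (AF ready))| = |{n3, n4, n5}| = 3.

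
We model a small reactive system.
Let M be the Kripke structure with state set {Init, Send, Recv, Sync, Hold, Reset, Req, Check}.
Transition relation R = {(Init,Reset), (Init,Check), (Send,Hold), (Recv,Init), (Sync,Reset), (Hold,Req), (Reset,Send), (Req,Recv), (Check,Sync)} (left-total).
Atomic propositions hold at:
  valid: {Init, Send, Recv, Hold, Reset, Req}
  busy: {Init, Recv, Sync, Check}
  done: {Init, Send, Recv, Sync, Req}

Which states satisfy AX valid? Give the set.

Sat(AX valid) = {s : every successor in {Init, Send, Recv, Hold, Reset, Req}} = {Send, Recv, Sync, Hold, Reset, Req}

{Send, Recv, Sync, Hold, Reset, Req}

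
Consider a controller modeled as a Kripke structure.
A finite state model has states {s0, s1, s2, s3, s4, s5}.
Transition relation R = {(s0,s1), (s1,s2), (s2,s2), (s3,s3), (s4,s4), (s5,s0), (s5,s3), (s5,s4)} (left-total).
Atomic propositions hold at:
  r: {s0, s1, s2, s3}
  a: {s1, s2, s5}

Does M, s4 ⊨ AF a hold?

AF a: least fixpoint, start Z0 = {s1, s2, s5}, add states with every successor in Z. Z1 = {s0, s1, s2, s5}; fixed.
Sat(AF a) = {s0, s1, s2, s5}
s4 ∉ Sat(AF a) = {s0, s1, s2, s5}, so the formula does not hold at s4.

No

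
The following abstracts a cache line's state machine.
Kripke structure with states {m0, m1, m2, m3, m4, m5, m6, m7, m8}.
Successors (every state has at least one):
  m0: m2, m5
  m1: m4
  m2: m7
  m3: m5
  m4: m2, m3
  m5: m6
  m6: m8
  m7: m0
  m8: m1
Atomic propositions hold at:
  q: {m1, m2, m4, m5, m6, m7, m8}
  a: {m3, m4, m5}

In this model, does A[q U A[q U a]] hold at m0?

A[q U a]: least fixpoint, start Z0 = Sat(a) = {m3, m4, m5}, add states in Sat(q) with every successor in Z. Z1 = {m1, m3, m4, m5}; Z2 = {m1, m3, m4, m5, m8}; Z3 = {m1, m3, m4, m5, m6, m8}; fixed.
Sat(A[q U a]) = {m1, m3, m4, m5, m6, m8}
A[q U A[q U a]]: least fixpoint, start Z0 = Sat(A[q U a]) = {m1, m3, m4, m5, m6, m8}, add states in Sat(q) with every successor in Z. Already a fixed point.
Sat(A[q U A[q U a]]) = {m1, m3, m4, m5, m6, m8}
m0 ∉ Sat(A[q U A[q U a]]) = {m1, m3, m4, m5, m6, m8}, so the formula does not hold at m0.

No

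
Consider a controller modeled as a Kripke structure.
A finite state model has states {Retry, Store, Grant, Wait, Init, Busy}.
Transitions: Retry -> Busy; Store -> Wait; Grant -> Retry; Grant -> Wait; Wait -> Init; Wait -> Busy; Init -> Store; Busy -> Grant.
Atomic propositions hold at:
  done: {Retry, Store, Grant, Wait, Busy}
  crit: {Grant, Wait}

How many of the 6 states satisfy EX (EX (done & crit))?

Sat(done & crit) = {Grant, Wait}
Sat(EX (done & crit)) = {s : some successor in {Grant, Wait}} = {Store, Grant, Busy}
Sat(EX (EX (done & crit))) = {s : some successor in {Store, Grant, Busy}} = {Retry, Wait, Init, Busy}
|Sat(EX (EX (done & crit)))| = |{Retry, Wait, Init, Busy}| = 4.

4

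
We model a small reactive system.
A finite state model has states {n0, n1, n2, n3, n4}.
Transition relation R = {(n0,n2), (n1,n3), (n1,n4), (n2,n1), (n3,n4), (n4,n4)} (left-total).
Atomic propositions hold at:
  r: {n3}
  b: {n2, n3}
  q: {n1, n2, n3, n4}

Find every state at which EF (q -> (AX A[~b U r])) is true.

{n0}

Sat(~b) = {n0, n1, n4}
A[~b U r]: least fixpoint, start Z0 = Sat(r) = {n3}, add states in Sat(~b) with every successor in Z. Already a fixed point.
Sat(A[~b U r]) = {n3}
Sat(AX A[~b U r]) = {s : every successor in {n3}} = ∅
Sat(q -> (AX A[~b U r])) = {n0}
EF (q -> (AX A[~b U r])): least fixpoint, start Z0 = {n0}, add states with some successor in Z. Already a fixed point.
Sat(EF (q -> (AX A[~b U r]))) = {n0}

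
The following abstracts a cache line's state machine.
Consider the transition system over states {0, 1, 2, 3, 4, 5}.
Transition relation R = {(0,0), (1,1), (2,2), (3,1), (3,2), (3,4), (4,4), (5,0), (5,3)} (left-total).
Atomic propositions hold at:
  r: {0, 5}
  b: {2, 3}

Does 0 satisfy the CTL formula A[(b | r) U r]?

Sat(b | r) = {0, 2, 3, 5}
A[(b | r) U r]: least fixpoint, start Z0 = Sat(r) = {0, 5}, add states in Sat(b | r) with every successor in Z. Already a fixed point.
Sat(A[(b | r) U r]) = {0, 5}
0 ∈ Sat(A[(b | r) U r]) = {0, 5}, so the formula holds at 0.

Yes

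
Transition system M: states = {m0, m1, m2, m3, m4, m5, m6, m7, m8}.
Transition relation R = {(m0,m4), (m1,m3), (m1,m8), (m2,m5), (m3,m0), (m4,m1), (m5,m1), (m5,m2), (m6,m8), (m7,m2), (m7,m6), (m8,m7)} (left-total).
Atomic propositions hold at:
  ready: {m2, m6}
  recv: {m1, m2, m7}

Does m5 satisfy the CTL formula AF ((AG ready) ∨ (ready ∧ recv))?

AG ready: greatest fixpoint, start Z0 = {m2, m6}, keep only states in Sat with every successor in Z. Z1 = ∅; fixed.
Sat(AG ready) = ∅
Sat(ready ∧ recv) = {m2}
Sat((AG ready) ∨ (ready ∧ recv)) = {m2}
AF ((AG ready) ∨ (ready ∧ recv)): least fixpoint, start Z0 = {m2}, add states with every successor in Z. Already a fixed point.
Sat(AF ((AG ready) ∨ (ready ∧ recv))) = {m2}
m5 ∉ Sat(AF ((AG ready) ∨ (ready ∧ recv))) = {m2}, so the formula does not hold at m5.

No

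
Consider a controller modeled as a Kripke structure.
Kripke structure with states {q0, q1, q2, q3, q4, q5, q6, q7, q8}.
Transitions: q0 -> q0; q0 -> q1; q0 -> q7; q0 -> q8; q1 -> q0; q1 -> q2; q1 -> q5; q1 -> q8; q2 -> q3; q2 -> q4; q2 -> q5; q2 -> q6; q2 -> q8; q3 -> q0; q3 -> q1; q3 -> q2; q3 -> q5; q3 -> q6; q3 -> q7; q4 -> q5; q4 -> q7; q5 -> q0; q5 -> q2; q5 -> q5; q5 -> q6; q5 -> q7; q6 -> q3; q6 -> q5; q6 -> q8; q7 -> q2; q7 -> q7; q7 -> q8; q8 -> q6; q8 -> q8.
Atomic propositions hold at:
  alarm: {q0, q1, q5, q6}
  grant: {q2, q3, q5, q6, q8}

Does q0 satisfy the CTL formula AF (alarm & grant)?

Sat(alarm & grant) = {q5, q6}
AF (alarm & grant): least fixpoint, start Z0 = {q5, q6}, add states with every successor in Z. Already a fixed point.
Sat(AF (alarm & grant)) = {q5, q6}
q0 ∉ Sat(AF (alarm & grant)) = {q5, q6}, so the formula does not hold at q0.

No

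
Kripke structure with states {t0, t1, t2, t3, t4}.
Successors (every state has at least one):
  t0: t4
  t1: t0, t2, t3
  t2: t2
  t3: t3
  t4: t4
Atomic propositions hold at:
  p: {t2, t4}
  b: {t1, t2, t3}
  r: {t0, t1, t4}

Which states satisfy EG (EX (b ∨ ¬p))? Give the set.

{t1, t2, t3}

Sat(¬p) = {t0, t1, t3}
Sat(b ∨ ¬p) = {t0, t1, t2, t3}
Sat(EX (b ∨ ¬p)) = {s : some successor in {t0, t1, t2, t3}} = {t1, t2, t3}
EG (EX (b ∨ ¬p)): greatest fixpoint, start Z0 = {t1, t2, t3}, keep only states in Sat with some successor in Z. Already a fixed point.
Sat(EG (EX (b ∨ ¬p))) = {t1, t2, t3}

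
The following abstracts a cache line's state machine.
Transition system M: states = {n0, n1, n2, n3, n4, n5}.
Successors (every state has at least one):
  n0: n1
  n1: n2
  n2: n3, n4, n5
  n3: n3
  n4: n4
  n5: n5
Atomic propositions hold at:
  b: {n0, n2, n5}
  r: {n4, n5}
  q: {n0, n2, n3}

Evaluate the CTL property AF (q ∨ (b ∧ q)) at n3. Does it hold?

Yes

Sat(b ∧ q) = {n0, n2}
Sat(q ∨ (b ∧ q)) = {n0, n2, n3}
AF (q ∨ (b ∧ q)): least fixpoint, start Z0 = {n0, n2, n3}, add states with every successor in Z. Z1 = {n0, n1, n2, n3}; fixed.
Sat(AF (q ∨ (b ∧ q))) = {n0, n1, n2, n3}
n3 ∈ Sat(AF (q ∨ (b ∧ q))) = {n0, n1, n2, n3}, so the formula holds at n3.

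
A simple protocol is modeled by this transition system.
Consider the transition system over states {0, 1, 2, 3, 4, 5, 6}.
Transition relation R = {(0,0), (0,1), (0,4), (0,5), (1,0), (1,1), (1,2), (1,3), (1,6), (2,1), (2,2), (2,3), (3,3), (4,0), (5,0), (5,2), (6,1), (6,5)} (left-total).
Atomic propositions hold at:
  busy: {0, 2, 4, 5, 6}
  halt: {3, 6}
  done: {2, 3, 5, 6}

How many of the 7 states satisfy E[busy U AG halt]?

6

AG halt: greatest fixpoint, start Z0 = {3, 6}, keep only states in Sat with every successor in Z. Z1 = {3}; fixed.
Sat(AG halt) = {3}
E[busy U AG halt]: least fixpoint, start Z0 = Sat(AG halt) = {3}, add states in Sat(busy) with some successor in Z. Z1 = {2, 3}; Z2 = {2, 3, 5}; Z3 = {0, 2, 3, 5, 6}; Z4 = {0, 2, 3, 4, 5, 6}; fixed.
Sat(E[busy U AG halt]) = {0, 2, 3, 4, 5, 6}
|Sat(E[busy U AG halt])| = |{0, 2, 3, 4, 5, 6}| = 6.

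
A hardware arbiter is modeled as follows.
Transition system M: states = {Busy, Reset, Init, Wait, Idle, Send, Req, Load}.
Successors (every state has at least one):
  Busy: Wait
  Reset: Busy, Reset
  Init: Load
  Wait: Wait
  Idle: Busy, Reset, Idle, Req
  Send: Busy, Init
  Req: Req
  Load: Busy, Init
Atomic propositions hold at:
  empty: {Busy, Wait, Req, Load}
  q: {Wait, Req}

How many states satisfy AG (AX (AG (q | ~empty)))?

3

Sat(~empty) = {Reset, Init, Idle, Send}
Sat(q | ~empty) = {Reset, Init, Wait, Idle, Send, Req}
AG (q | ~empty): greatest fixpoint, start Z0 = {Reset, Init, Wait, Idle, Send, Req}, keep only states in Sat with every successor in Z. Z1 = {Wait, Req}; fixed.
Sat(AG (q | ~empty)) = {Wait, Req}
Sat(AX (AG (q | ~empty))) = {s : every successor in {Wait, Req}} = {Busy, Wait, Req}
AG (AX (AG (q | ~empty))): greatest fixpoint, start Z0 = {Busy, Wait, Req}, keep only states in Sat with every successor in Z. Already a fixed point.
Sat(AG (AX (AG (q | ~empty)))) = {Busy, Wait, Req}
|Sat(AG (AX (AG (q | ~empty))))| = |{Busy, Wait, Req}| = 3.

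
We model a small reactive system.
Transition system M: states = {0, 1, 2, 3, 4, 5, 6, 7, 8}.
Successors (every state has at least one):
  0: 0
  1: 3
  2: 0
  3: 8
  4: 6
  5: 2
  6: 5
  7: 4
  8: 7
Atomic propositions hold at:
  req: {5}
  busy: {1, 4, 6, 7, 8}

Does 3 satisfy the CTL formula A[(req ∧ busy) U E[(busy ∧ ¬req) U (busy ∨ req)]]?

No

Sat(req ∧ busy) = ∅
Sat(¬req) = {0, 1, 2, 3, 4, 6, 7, 8}
Sat(busy ∧ ¬req) = {1, 4, 6, 7, 8}
Sat(busy ∨ req) = {1, 4, 5, 6, 7, 8}
E[(busy ∧ ¬req) U (busy ∨ req)]: least fixpoint, start Z0 = Sat((busy ∨ req)) = {1, 4, 5, 6, 7, 8}, add states in Sat(busy ∧ ¬req) with some successor in Z. Already a fixed point.
Sat(E[(busy ∧ ¬req) U (busy ∨ req)]) = {1, 4, 5, 6, 7, 8}
A[(req ∧ busy) U E[(busy ∧ ¬req) U (busy ∨ req)]]: least fixpoint, start Z0 = Sat(E[(busy ∧ ¬req) U (busy ∨ req)]) = {1, 4, 5, 6, 7, 8}, add states in Sat(req ∧ busy) with every successor in Z. Already a fixed point.
Sat(A[(req ∧ busy) U E[(busy ∧ ¬req) U (busy ∨ req)]]) = {1, 4, 5, 6, 7, 8}
3 ∉ Sat(A[(req ∧ busy) U E[(busy ∧ ¬req) U (busy ∨ req)]]) = {1, 4, 5, 6, 7, 8}, so the formula does not hold at 3.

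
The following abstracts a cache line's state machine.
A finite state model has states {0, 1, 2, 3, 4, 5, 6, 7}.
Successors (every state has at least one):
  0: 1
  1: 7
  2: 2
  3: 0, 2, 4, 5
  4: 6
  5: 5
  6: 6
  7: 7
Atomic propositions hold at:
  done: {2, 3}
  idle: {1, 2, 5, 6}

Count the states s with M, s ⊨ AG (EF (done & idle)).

1

Sat(done & idle) = {2}
EF (done & idle): least fixpoint, start Z0 = {2}, add states with some successor in Z. Z1 = {2, 3}; fixed.
Sat(EF (done & idle)) = {2, 3}
AG (EF (done & idle)): greatest fixpoint, start Z0 = {2, 3}, keep only states in Sat with every successor in Z. Z1 = {2}; fixed.
Sat(AG (EF (done & idle))) = {2}
|Sat(AG (EF (done & idle)))| = |{2}| = 1.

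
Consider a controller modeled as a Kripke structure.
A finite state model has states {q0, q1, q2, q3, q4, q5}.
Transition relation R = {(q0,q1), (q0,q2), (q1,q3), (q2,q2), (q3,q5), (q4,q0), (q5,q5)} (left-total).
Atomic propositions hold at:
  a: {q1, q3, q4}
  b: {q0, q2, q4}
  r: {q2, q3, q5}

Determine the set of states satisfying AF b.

AF b: least fixpoint, start Z0 = {q0, q2, q4}, add states with every successor in Z. Already a fixed point.
Sat(AF b) = {q0, q2, q4}

{q0, q2, q4}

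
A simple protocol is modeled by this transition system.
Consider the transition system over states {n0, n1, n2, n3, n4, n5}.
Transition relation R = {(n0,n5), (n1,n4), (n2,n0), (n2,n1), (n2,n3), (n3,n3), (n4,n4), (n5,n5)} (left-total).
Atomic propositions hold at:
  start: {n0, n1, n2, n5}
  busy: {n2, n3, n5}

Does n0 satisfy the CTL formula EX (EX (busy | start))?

Yes

Sat(busy | start) = {n0, n1, n2, n3, n5}
Sat(EX (busy | start)) = {s : some successor in {n0, n1, n2, n3, n5}} = {n0, n2, n3, n5}
Sat(EX (EX (busy | start))) = {s : some successor in {n0, n2, n3, n5}} = {n0, n2, n3, n5}
n0 ∈ Sat(EX (EX (busy | start))) = {n0, n2, n3, n5}, so the formula holds at n0.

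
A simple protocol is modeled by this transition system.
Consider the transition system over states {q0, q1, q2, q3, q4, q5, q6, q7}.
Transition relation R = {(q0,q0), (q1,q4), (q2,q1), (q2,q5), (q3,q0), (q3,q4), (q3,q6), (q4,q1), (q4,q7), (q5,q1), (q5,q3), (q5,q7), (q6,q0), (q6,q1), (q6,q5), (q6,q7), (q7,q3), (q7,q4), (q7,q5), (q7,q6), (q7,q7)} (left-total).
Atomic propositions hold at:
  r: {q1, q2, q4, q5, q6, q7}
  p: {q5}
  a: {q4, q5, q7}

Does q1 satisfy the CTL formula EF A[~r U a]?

Yes

Sat(~r) = {q0, q3}
A[~r U a]: least fixpoint, start Z0 = Sat(a) = {q4, q5, q7}, add states in Sat(~r) with every successor in Z. Already a fixed point.
Sat(A[~r U a]) = {q4, q5, q7}
EF A[~r U a]: least fixpoint, start Z0 = {q4, q5, q7}, add states with some successor in Z. Z1 = {q1, q2, q3, q4, q5, q6, q7}; fixed.
Sat(EF A[~r U a]) = {q1, q2, q3, q4, q5, q6, q7}
q1 ∈ Sat(EF A[~r U a]) = {q1, q2, q3, q4, q5, q6, q7}, so the formula holds at q1.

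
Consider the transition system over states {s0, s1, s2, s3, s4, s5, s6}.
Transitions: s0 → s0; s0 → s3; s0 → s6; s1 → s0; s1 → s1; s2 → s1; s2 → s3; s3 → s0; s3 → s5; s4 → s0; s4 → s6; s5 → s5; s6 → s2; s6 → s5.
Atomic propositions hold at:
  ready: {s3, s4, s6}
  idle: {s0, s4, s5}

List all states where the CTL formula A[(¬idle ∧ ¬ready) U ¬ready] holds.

Sat(¬idle) = {s1, s2, s3, s6}
Sat(¬ready) = {s0, s1, s2, s5}
Sat(¬idle ∧ ¬ready) = {s1, s2}
A[(¬idle ∧ ¬ready) U ¬ready]: least fixpoint, start Z0 = Sat(¬ready) = {s0, s1, s2, s5}, add states in Sat(¬idle ∧ ¬ready) with every successor in Z. Already a fixed point.
Sat(A[(¬idle ∧ ¬ready) U ¬ready]) = {s0, s1, s2, s5}

{s0, s1, s2, s5}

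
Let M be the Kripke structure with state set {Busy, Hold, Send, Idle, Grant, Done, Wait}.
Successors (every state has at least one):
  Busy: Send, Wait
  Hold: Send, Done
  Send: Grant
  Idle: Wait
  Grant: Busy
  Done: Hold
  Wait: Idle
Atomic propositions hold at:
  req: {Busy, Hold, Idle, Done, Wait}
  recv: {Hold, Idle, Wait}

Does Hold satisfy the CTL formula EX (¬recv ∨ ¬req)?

Yes

Sat(¬recv) = {Busy, Send, Grant, Done}
Sat(¬req) = {Send, Grant}
Sat(¬recv ∨ ¬req) = {Busy, Send, Grant, Done}
Sat(EX (¬recv ∨ ¬req)) = {s : some successor in {Busy, Send, Grant, Done}} = {Busy, Hold, Send, Grant}
Hold ∈ Sat(EX (¬recv ∨ ¬req)) = {Busy, Hold, Send, Grant}, so the formula holds at Hold.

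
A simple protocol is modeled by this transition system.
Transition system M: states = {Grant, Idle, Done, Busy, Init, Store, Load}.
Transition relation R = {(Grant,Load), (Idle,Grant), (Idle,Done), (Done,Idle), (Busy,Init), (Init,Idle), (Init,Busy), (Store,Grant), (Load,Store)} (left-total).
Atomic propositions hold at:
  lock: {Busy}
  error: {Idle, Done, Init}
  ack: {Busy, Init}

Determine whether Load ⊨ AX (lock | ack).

Sat(lock | ack) = {Busy, Init}
Sat(AX (lock | ack)) = {s : every successor in {Busy, Init}} = {Busy}
Load ∉ Sat(AX (lock | ack)) = {Busy}, so the formula does not hold at Load.

No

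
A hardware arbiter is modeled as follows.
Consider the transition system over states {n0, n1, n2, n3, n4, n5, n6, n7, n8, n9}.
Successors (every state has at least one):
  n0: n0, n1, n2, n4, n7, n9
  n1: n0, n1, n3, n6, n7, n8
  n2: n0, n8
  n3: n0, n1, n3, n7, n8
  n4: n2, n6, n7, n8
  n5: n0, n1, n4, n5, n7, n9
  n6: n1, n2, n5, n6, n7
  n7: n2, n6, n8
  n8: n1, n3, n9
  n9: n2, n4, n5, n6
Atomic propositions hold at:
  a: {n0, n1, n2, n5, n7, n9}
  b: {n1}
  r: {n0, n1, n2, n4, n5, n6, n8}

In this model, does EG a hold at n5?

Yes

EG a: greatest fixpoint, start Z0 = {n0, n1, n2, n5, n7, n9}, keep only states in Sat with some successor in Z. Already a fixed point.
Sat(EG a) = {n0, n1, n2, n5, n7, n9}
n5 ∈ Sat(EG a) = {n0, n1, n2, n5, n7, n9}, so the formula holds at n5.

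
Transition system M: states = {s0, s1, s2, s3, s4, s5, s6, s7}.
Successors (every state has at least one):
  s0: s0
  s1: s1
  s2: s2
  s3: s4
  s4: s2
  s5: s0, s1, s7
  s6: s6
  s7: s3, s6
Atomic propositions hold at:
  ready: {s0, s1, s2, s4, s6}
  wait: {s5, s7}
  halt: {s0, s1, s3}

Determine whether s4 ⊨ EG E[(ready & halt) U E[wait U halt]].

Sat(ready & halt) = {s0, s1}
E[wait U halt]: least fixpoint, start Z0 = Sat(halt) = {s0, s1, s3}, add states in Sat(wait) with some successor in Z. Z1 = {s0, s1, s3, s5, s7}; fixed.
Sat(E[wait U halt]) = {s0, s1, s3, s5, s7}
E[(ready & halt) U E[wait U halt]]: least fixpoint, start Z0 = Sat(E[wait U halt]) = {s0, s1, s3, s5, s7}, add states in Sat(ready & halt) with some successor in Z. Already a fixed point.
Sat(E[(ready & halt) U E[wait U halt]]) = {s0, s1, s3, s5, s7}
EG E[(ready & halt) U E[wait U halt]]: greatest fixpoint, start Z0 = {s0, s1, s3, s5, s7}, keep only states in Sat with some successor in Z. Z1 = {s0, s1, s5, s7}; Z2 = {s0, s1, s5}; fixed.
Sat(EG E[(ready & halt) U E[wait U halt]]) = {s0, s1, s5}
s4 ∉ Sat(EG E[(ready & halt) U E[wait U halt]]) = {s0, s1, s5}, so the formula does not hold at s4.

No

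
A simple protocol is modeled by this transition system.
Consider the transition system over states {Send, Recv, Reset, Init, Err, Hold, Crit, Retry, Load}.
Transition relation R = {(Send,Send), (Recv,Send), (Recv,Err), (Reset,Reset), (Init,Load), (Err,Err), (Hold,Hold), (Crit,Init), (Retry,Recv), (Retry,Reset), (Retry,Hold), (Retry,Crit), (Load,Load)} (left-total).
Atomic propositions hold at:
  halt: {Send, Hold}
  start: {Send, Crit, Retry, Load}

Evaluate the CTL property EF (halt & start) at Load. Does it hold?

Sat(halt & start) = {Send}
EF (halt & start): least fixpoint, start Z0 = {Send}, add states with some successor in Z. Z1 = {Send, Recv}; Z2 = {Send, Recv, Retry}; fixed.
Sat(EF (halt & start)) = {Send, Recv, Retry}
Load ∉ Sat(EF (halt & start)) = {Send, Recv, Retry}, so the formula does not hold at Load.

No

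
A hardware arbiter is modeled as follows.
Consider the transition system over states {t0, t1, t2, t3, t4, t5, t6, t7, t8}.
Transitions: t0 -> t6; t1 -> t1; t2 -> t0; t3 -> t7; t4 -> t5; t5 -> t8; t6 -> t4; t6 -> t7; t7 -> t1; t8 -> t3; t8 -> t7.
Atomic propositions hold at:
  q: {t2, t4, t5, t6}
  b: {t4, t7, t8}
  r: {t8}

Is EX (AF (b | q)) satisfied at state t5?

Sat(b | q) = {t2, t4, t5, t6, t7, t8}
AF (b | q): least fixpoint, start Z0 = {t2, t4, t5, t6, t7, t8}, add states with every successor in Z. Z1 = {t0, t2, t3, t4, t5, t6, t7, t8}; fixed.
Sat(AF (b | q)) = {t0, t2, t3, t4, t5, t6, t7, t8}
Sat(EX (AF (b | q))) = {s : some successor in {t0, t2, t3, t4, t5, t6, t7, t8}} = {t0, t2, t3, t4, t5, t6, t8}
t5 ∈ Sat(EX (AF (b | q))) = {t0, t2, t3, t4, t5, t6, t8}, so the formula holds at t5.

Yes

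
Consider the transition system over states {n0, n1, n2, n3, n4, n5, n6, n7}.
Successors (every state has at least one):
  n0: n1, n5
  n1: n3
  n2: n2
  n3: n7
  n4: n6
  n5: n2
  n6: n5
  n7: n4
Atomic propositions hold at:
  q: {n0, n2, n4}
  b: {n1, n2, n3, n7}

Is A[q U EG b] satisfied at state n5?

No

EG b: greatest fixpoint, start Z0 = {n1, n2, n3, n7}, keep only states in Sat with some successor in Z. Z1 = {n1, n2, n3}; Z2 = {n1, n2}; Z3 = {n2}; fixed.
Sat(EG b) = {n2}
A[q U EG b]: least fixpoint, start Z0 = Sat(EG b) = {n2}, add states in Sat(q) with every successor in Z. Already a fixed point.
Sat(A[q U EG b]) = {n2}
n5 ∉ Sat(A[q U EG b]) = {n2}, so the formula does not hold at n5.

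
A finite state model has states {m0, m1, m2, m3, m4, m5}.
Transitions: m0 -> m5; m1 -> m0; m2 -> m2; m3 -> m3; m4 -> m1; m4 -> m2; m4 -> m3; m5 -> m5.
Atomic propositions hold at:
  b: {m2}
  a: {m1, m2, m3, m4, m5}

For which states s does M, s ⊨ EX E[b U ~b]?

{m0, m1, m3, m4, m5}

Sat(~b) = {m0, m1, m3, m4, m5}
E[b U ~b]: least fixpoint, start Z0 = Sat(~b) = {m0, m1, m3, m4, m5}, add states in Sat(b) with some successor in Z. Already a fixed point.
Sat(E[b U ~b]) = {m0, m1, m3, m4, m5}
Sat(EX E[b U ~b]) = {s : some successor in {m0, m1, m3, m4, m5}} = {m0, m1, m3, m4, m5}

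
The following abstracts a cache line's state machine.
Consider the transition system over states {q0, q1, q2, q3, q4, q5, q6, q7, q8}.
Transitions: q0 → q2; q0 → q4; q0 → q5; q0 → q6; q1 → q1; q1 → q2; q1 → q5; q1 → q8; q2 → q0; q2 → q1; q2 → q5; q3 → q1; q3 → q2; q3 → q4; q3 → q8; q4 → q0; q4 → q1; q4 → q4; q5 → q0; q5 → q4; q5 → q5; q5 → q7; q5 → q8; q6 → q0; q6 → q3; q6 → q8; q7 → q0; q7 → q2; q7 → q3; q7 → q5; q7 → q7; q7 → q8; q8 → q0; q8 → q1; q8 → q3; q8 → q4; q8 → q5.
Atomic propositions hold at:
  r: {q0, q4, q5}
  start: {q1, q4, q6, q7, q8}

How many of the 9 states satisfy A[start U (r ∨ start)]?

7

Sat(r ∨ start) = {q0, q1, q4, q5, q6, q7, q8}
A[start U (r ∨ start)]: least fixpoint, start Z0 = Sat((r ∨ start)) = {q0, q1, q4, q5, q6, q7, q8}, add states in Sat(start) with every successor in Z. Already a fixed point.
Sat(A[start U (r ∨ start)]) = {q0, q1, q4, q5, q6, q7, q8}
|Sat(A[start U (r ∨ start)])| = |{q0, q1, q4, q5, q6, q7, q8}| = 7.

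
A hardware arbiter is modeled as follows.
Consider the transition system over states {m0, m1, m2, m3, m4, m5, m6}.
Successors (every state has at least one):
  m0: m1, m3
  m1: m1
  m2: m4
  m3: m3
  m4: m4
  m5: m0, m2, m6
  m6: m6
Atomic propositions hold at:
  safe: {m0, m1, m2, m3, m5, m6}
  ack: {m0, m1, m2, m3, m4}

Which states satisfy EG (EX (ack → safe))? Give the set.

Sat(ack → safe) = {m0, m1, m2, m3, m5, m6}
Sat(EX (ack → safe)) = {s : some successor in {m0, m1, m2, m3, m5, m6}} = {m0, m1, m3, m5, m6}
EG (EX (ack → safe)): greatest fixpoint, start Z0 = {m0, m1, m3, m5, m6}, keep only states in Sat with some successor in Z. Already a fixed point.
Sat(EG (EX (ack → safe))) = {m0, m1, m3, m5, m6}

{m0, m1, m3, m5, m6}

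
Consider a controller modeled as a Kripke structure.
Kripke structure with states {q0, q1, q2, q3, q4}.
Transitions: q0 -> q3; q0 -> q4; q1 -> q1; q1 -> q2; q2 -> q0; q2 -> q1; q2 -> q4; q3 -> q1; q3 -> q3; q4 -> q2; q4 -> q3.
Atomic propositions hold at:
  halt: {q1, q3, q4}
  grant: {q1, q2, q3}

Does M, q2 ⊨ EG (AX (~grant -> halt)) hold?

Sat(~grant) = {q0, q4}
Sat(~grant -> halt) = {q1, q2, q3, q4}
Sat(AX (~grant -> halt)) = {s : every successor in {q1, q2, q3, q4}} = {q0, q1, q3, q4}
EG (AX (~grant -> halt)): greatest fixpoint, start Z0 = {q0, q1, q3, q4}, keep only states in Sat with some successor in Z. Already a fixed point.
Sat(EG (AX (~grant -> halt))) = {q0, q1, q3, q4}
q2 ∉ Sat(EG (AX (~grant -> halt))) = {q0, q1, q3, q4}, so the formula does not hold at q2.

No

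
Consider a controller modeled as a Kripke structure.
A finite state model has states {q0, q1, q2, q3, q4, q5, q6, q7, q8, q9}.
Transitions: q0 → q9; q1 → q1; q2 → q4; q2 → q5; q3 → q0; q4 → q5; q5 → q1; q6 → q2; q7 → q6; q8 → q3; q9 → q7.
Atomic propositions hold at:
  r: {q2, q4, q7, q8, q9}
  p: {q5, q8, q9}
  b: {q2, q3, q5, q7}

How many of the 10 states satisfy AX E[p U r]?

3

E[p U r]: least fixpoint, start Z0 = Sat(r) = {q2, q4, q7, q8, q9}, add states in Sat(p) with some successor in Z. Already a fixed point.
Sat(E[p U r]) = {q2, q4, q7, q8, q9}
Sat(AX E[p U r]) = {s : every successor in {q2, q4, q7, q8, q9}} = {q0, q6, q9}
|Sat(AX E[p U r])| = |{q0, q6, q9}| = 3.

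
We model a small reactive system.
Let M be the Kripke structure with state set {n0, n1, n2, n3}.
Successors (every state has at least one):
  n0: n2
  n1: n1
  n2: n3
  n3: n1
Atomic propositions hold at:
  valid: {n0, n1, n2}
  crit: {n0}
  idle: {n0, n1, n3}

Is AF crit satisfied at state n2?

No

AF crit: least fixpoint, start Z0 = {n0}, add states with every successor in Z. Already a fixed point.
Sat(AF crit) = {n0}
n2 ∉ Sat(AF crit) = {n0}, so the formula does not hold at n2.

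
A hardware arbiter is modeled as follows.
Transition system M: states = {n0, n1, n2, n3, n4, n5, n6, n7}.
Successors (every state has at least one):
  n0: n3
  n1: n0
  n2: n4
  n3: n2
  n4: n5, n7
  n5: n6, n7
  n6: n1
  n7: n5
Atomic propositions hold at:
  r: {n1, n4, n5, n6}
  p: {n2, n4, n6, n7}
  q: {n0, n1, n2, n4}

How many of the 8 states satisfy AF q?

AF q: least fixpoint, start Z0 = {n0, n1, n2, n4}, add states with every successor in Z. Z1 = {n0, n1, n2, n3, n4, n6}; fixed.
Sat(AF q) = {n0, n1, n2, n3, n4, n6}
|Sat(AF q)| = |{n0, n1, n2, n3, n4, n6}| = 6.

6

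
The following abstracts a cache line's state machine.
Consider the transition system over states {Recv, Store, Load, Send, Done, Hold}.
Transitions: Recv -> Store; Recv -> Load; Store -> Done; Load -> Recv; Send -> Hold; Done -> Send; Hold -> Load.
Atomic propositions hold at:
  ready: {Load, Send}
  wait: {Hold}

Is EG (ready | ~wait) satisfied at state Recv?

Sat(~wait) = {Recv, Store, Load, Send, Done}
Sat(ready | ~wait) = {Recv, Store, Load, Send, Done}
EG (ready | ~wait): greatest fixpoint, start Z0 = {Recv, Store, Load, Send, Done}, keep only states in Sat with some successor in Z. Z1 = {Recv, Store, Load, Done}; Z2 = {Recv, Store, Load}; Z3 = {Recv, Load}; fixed.
Sat(EG (ready | ~wait)) = {Recv, Load}
Recv ∈ Sat(EG (ready | ~wait)) = {Recv, Load}, so the formula holds at Recv.

Yes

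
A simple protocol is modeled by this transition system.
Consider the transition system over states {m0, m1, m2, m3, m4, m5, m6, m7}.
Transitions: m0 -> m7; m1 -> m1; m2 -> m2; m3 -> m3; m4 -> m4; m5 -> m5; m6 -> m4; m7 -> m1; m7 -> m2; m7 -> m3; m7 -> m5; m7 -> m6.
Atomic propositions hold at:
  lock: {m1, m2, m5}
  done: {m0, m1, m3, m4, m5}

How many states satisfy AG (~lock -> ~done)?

3

Sat(~lock) = {m0, m3, m4, m6, m7}
Sat(~done) = {m2, m6, m7}
Sat(~lock -> ~done) = {m1, m2, m5, m6, m7}
AG (~lock -> ~done): greatest fixpoint, start Z0 = {m1, m2, m5, m6, m7}, keep only states in Sat with every successor in Z. Z1 = {m1, m2, m5}; fixed.
Sat(AG (~lock -> ~done)) = {m1, m2, m5}
|Sat(AG (~lock -> ~done))| = |{m1, m2, m5}| = 3.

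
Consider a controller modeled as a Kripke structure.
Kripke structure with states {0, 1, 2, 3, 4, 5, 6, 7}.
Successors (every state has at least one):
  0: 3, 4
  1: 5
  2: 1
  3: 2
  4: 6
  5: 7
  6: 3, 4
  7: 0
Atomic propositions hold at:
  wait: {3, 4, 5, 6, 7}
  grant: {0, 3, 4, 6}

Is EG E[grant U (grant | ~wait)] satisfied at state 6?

Sat(~wait) = {0, 1, 2}
Sat(grant | ~wait) = {0, 1, 2, 3, 4, 6}
E[grant U (grant | ~wait)]: least fixpoint, start Z0 = Sat((grant | ~wait)) = {0, 1, 2, 3, 4, 6}, add states in Sat(grant) with some successor in Z. Already a fixed point.
Sat(E[grant U (grant | ~wait)]) = {0, 1, 2, 3, 4, 6}
EG E[grant U (grant | ~wait)]: greatest fixpoint, start Z0 = {0, 1, 2, 3, 4, 6}, keep only states in Sat with some successor in Z. Z1 = {0, 2, 3, 4, 6}; Z2 = {0, 3, 4, 6}; Z3 = {0, 4, 6}; fixed.
Sat(EG E[grant U (grant | ~wait)]) = {0, 4, 6}
6 ∈ Sat(EG E[grant U (grant | ~wait)]) = {0, 4, 6}, so the formula holds at 6.

Yes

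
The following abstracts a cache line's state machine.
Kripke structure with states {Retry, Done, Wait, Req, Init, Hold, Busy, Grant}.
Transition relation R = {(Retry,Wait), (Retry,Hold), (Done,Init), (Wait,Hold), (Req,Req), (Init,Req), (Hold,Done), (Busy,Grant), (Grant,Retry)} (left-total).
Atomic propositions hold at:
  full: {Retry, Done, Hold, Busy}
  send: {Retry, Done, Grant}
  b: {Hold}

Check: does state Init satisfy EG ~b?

Sat(~b) = {Retry, Done, Wait, Req, Init, Busy, Grant}
EG ~b: greatest fixpoint, start Z0 = {Retry, Done, Wait, Req, Init, Busy, Grant}, keep only states in Sat with some successor in Z. Z1 = {Retry, Done, Req, Init, Busy, Grant}; Z2 = {Done, Req, Init, Busy, Grant}; Z3 = {Done, Req, Init, Busy}; Z4 = {Done, Req, Init}; fixed.
Sat(EG ~b) = {Done, Req, Init}
Init ∈ Sat(EG ~b) = {Done, Req, Init}, so the formula holds at Init.

Yes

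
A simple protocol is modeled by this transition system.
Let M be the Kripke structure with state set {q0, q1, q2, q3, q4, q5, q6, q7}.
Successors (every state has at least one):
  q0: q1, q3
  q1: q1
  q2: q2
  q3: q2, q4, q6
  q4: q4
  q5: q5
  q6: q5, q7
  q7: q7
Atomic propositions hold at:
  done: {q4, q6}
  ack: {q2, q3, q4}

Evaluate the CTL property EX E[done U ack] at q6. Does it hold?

E[done U ack]: least fixpoint, start Z0 = Sat(ack) = {q2, q3, q4}, add states in Sat(done) with some successor in Z. Already a fixed point.
Sat(E[done U ack]) = {q2, q3, q4}
Sat(EX E[done U ack]) = {s : some successor in {q2, q3, q4}} = {q0, q2, q3, q4}
q6 ∉ Sat(EX E[done U ack]) = {q0, q2, q3, q4}, so the formula does not hold at q6.

No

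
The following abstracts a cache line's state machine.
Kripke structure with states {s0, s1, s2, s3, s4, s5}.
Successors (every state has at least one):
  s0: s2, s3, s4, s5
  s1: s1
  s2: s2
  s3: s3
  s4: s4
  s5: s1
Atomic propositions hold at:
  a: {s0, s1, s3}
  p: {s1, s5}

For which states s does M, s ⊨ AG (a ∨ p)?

Sat(a ∨ p) = {s0, s1, s3, s5}
AG (a ∨ p): greatest fixpoint, start Z0 = {s0, s1, s3, s5}, keep only states in Sat with every successor in Z. Z1 = {s1, s3, s5}; fixed.
Sat(AG (a ∨ p)) = {s1, s3, s5}

{s1, s3, s5}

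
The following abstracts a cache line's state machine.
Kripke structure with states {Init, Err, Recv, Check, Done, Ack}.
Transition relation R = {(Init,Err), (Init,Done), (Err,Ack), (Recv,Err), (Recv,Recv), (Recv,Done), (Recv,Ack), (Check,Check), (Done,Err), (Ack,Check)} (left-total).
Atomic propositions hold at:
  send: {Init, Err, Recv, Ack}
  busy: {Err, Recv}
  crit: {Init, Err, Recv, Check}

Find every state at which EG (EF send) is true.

{Recv}

EF send: least fixpoint, start Z0 = {Init, Err, Recv, Ack}, add states with some successor in Z. Z1 = {Init, Err, Recv, Done, Ack}; fixed.
Sat(EF send) = {Init, Err, Recv, Done, Ack}
EG (EF send): greatest fixpoint, start Z0 = {Init, Err, Recv, Done, Ack}, keep only states in Sat with some successor in Z. Z1 = {Init, Err, Recv, Done}; Z2 = {Init, Recv, Done}; Z3 = {Init, Recv}; Z4 = {Recv}; fixed.
Sat(EG (EF send)) = {Recv}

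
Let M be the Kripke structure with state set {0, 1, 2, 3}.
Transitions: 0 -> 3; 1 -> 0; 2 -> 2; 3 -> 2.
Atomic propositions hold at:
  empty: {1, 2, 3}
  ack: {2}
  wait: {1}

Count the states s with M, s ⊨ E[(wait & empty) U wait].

Sat(wait & empty) = {1}
E[(wait & empty) U wait]: least fixpoint, start Z0 = Sat(wait) = {1}, add states in Sat(wait & empty) with some successor in Z. Already a fixed point.
Sat(E[(wait & empty) U wait]) = {1}
|Sat(E[(wait & empty) U wait])| = |{1}| = 1.

1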